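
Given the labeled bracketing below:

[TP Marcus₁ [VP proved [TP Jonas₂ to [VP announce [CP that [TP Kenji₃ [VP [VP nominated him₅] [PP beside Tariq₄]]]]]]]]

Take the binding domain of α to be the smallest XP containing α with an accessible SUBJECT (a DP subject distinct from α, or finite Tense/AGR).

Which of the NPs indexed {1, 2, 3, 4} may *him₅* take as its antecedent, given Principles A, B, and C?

{1, 2, 4}

*him* is a pronoun, so Principle B applies: it must be free in its binding domain.
Binding domain of *him₅*: the embedded TP, whose subject is Kenji₃.
*Marcus₁* c-commands the pronoun but from outside its binding domain, and is not c-commanded by it → coindexation permitted.
*Jonas₂* c-commands the pronoun but from outside its binding domain, and is not c-commanded by it → coindexation permitted.
*Kenji₃* c-commands the pronoun within its binding domain → coindexation would violate Principle B.
*Tariq₄* and the pronoun do not c-command one another → neither Principle B nor Principle C is at stake; coindexation permitted.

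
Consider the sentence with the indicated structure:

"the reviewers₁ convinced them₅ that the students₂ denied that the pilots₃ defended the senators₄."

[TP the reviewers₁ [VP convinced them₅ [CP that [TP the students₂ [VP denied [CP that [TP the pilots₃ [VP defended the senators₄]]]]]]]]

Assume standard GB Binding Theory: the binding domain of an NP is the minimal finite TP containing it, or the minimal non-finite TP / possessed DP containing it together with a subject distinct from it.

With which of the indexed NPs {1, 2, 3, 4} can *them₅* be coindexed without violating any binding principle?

*them* is a pronoun, so Principle B applies: it must be free in its binding domain.
Binding domain of *them₅*: the matrix TP, whose subject is the reviewers₁.
*the reviewers₁* c-commands the pronoun within its binding domain → coindexation would violate Principle B.
*the students₂*: the pronoun c-commands this R-expression → coindexation would violate Principle C on *the students₂*.
*the pilots₃*: the pronoun c-commands this R-expression → coindexation would violate Principle C on *the pilots₃*.
*the senators₄*: the pronoun c-commands this R-expression → coindexation would violate Principle C on *the senators₄*.

none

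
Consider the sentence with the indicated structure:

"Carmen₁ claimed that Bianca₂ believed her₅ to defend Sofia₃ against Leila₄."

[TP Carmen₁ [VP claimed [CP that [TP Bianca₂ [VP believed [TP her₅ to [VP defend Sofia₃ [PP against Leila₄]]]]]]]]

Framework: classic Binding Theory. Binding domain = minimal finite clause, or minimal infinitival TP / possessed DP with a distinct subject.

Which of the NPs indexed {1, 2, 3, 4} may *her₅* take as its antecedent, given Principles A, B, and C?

{1}

*her* is a pronoun, so Principle B applies: it must be free in its binding domain.
Binding domain of *her₅*: the embedded TP, whose subject is Bianca₂.
*Carmen₁* c-commands the pronoun but from outside its binding domain, and is not c-commanded by it → coindexation permitted.
*Bianca₂* c-commands the pronoun within its binding domain → coindexation would violate Principle B.
*Sofia₃*: the pronoun c-commands this R-expression → coindexation would violate Principle C on *Sofia₃*.
*Leila₄*: the pronoun c-commands this R-expression → coindexation would violate Principle C on *Leila₄*.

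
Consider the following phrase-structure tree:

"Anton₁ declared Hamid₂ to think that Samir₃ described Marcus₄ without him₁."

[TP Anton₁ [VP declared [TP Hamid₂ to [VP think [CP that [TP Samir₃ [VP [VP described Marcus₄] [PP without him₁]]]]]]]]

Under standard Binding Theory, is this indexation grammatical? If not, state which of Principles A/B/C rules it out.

The two coindexed NPs are *Anton₁* and *him₁*.
*him₁* is a pronoun; its binding domain is the embedded TP, whose subject is Samir₃. Within that domain it is c-commanded only by *Samir₃*, which carries a different index — the pronoun is free locally, so Principle B holds.
*Anton₁* is an R-expression; *him₁* does not c-command it, and no other NP shares its index, so Principle C is satisfied.
All principles are respected.

grammatical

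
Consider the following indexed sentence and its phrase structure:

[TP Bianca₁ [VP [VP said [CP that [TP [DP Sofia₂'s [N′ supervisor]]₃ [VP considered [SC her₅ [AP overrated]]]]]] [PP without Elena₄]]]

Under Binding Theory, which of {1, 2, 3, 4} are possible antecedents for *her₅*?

*her* is a pronoun, so Principle B applies: it must be free in its binding domain.
Binding domain of *her₅*: the embedded TP, whose subject is [Sofia₂'s supervisor]₃.
*Bianca₁* c-commands the pronoun but from outside its binding domain, and is not c-commanded by it → coindexation permitted.
*Sofia₂* and the pronoun do not c-command one another → neither Principle B nor Principle C is at stake; coindexation permitted.
*[Sofia₂'s supervisor]₃* c-commands the pronoun within its binding domain → coindexation would violate Principle B.
*Elena₄* and the pronoun do not c-command one another → neither Principle B nor Principle C is at stake; coindexation permitted.

{1, 2, 4}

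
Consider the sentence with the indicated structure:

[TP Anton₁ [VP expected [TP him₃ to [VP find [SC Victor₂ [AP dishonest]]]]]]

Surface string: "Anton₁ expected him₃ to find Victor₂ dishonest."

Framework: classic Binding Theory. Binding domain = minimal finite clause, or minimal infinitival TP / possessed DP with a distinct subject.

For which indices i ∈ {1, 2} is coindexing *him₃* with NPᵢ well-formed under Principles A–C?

*him* is a pronoun, so Principle B applies: it must be free in its binding domain.
Binding domain of *him₃*: the matrix TP, whose subject is Anton₁.
*Anton₁* c-commands the pronoun within its binding domain → coindexation would violate Principle B.
*Victor₂*: the pronoun c-commands this R-expression → coindexation would violate Principle C on *Victor₂*.

none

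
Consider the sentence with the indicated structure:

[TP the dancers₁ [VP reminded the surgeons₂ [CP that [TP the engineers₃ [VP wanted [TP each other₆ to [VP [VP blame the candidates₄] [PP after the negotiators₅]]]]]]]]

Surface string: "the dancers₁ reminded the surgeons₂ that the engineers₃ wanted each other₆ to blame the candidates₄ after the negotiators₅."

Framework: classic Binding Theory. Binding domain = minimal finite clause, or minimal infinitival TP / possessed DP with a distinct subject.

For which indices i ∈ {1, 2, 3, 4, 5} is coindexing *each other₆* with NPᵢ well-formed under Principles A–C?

{3}

*each other* is an anaphor, so Principle A applies: it must be bound in its binding domain.
Binding domain of *each other₆*: the embedded TP, whose subject is the engineers₃.
*the dancers₁* c-commands the anaphor but is outside its binding domain → cannot satisfy Principle A.
*the surgeons₂* c-commands the anaphor but is outside its binding domain → cannot satisfy Principle A.
*the engineers₃* c-commands the anaphor within its binding domain → licit binder.
*the candidates₄* does not c-command the anaphor → cannot bind it.
*the negotiators₅* does not c-command the anaphor → cannot bind it.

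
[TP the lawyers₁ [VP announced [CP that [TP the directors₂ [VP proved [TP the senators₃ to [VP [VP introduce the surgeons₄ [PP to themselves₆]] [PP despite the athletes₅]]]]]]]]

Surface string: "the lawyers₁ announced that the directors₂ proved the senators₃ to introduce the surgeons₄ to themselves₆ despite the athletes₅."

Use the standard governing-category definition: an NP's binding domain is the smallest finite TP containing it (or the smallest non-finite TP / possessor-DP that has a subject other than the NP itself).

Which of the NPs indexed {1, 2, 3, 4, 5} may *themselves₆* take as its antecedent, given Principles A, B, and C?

{3, 4}

*themselves* is an anaphor, so Principle A applies: it must be bound in its binding domain.
Binding domain of *themselves₆*: the embedded TP, whose subject is the senators₃.
*the lawyers₁* c-commands the anaphor but is outside its binding domain → cannot satisfy Principle A.
*the directors₂* c-commands the anaphor but is outside its binding domain → cannot satisfy Principle A.
*the senators₃* c-commands the anaphor within its binding domain → licit binder.
*the surgeons₄* c-commands the anaphor within its binding domain → licit binder.
*the athletes₅* does not c-command the anaphor → cannot bind it.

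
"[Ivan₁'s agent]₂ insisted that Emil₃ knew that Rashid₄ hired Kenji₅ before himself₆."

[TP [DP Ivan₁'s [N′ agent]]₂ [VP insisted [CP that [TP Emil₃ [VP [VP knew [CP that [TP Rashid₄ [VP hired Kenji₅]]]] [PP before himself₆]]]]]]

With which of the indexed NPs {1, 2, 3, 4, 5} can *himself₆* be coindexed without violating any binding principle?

*himself* is an anaphor, so Principle A applies: it must be bound in its binding domain.
Binding domain of *himself₆*: the embedded TP, whose subject is Emil₃.
*Ivan₁* does not c-command the anaphor → cannot bind it.
*[Ivan₁'s agent]₂* c-commands the anaphor but is outside its binding domain → cannot satisfy Principle A.
*Emil₃* c-commands the anaphor within its binding domain → licit binder.
*Rashid₄* does not c-command the anaphor → cannot bind it.
*Kenji₅* does not c-command the anaphor → cannot bind it.

{3}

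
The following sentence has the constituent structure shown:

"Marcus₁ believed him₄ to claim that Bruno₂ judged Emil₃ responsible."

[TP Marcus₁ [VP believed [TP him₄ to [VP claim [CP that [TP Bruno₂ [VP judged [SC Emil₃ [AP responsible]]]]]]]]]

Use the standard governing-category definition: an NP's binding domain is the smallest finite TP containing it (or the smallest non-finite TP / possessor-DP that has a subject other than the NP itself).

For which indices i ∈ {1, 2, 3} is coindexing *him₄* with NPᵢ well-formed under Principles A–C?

*him* is a pronoun, so Principle B applies: it must be free in its binding domain.
Binding domain of *him₄*: the matrix TP, whose subject is Marcus₁.
*Marcus₁* c-commands the pronoun within its binding domain → coindexation would violate Principle B.
*Bruno₂*: the pronoun c-commands this R-expression → coindexation would violate Principle C on *Bruno₂*.
*Emil₃*: the pronoun c-commands this R-expression → coindexation would violate Principle C on *Emil₃*.

none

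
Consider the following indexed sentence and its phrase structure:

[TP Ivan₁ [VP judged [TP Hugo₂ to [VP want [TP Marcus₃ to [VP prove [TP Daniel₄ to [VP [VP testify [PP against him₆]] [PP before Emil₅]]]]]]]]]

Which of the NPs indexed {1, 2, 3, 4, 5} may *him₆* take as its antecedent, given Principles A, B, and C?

*him* is a pronoun, so Principle B applies: it must be free in its binding domain.
Binding domain of *him₆*: the embedded TP, whose subject is Daniel₄.
*Ivan₁* c-commands the pronoun but from outside its binding domain, and is not c-commanded by it → coindexation permitted.
*Hugo₂* c-commands the pronoun but from outside its binding domain, and is not c-commanded by it → coindexation permitted.
*Marcus₃* c-commands the pronoun but from outside its binding domain, and is not c-commanded by it → coindexation permitted.
*Daniel₄* c-commands the pronoun within its binding domain → coindexation would violate Principle B.
*Emil₅* and the pronoun do not c-command one another → neither Principle B nor Principle C is at stake; coindexation permitted.

{1, 2, 3, 5}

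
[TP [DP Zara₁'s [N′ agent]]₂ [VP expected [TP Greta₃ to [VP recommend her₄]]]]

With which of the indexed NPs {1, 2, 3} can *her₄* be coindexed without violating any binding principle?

*her* is a pronoun, so Principle B applies: it must be free in its binding domain.
Binding domain of *her₄*: the embedded TP, whose subject is Greta₃.
*Zara₁* and the pronoun do not c-command one another → neither Principle B nor Principle C is at stake; coindexation permitted.
*[Zara₁'s agent]₂* c-commands the pronoun but from outside its binding domain, and is not c-commanded by it → coindexation permitted.
*Greta₃* c-commands the pronoun within its binding domain → coindexation would violate Principle B.

{1, 2}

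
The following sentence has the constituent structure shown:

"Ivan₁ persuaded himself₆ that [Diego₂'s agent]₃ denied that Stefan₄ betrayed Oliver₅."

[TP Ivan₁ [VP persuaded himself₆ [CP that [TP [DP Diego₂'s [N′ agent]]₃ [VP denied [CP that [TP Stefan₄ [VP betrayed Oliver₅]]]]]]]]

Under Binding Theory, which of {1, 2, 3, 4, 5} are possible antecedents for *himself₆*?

{1}

*himself* is an anaphor, so Principle A applies: it must be bound in its binding domain.
Binding domain of *himself₆*: the matrix TP, whose subject is Ivan₁.
*Ivan₁* c-commands the anaphor within its binding domain → licit binder.
*Diego₂* does not c-command the anaphor → cannot bind it.
*[Diego₂'s agent]₃* does not c-command the anaphor → cannot bind it.
*Stefan₄* does not c-command the anaphor → cannot bind it.
*Oliver₅* does not c-command the anaphor → cannot bind it.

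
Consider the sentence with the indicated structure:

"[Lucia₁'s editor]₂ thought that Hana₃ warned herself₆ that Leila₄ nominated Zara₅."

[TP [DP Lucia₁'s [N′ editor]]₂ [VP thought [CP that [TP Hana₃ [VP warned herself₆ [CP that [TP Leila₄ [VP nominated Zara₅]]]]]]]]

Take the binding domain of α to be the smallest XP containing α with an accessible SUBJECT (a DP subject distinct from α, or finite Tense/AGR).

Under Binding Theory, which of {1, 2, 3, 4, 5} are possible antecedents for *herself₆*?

{3}

*herself* is an anaphor, so Principle A applies: it must be bound in its binding domain.
Binding domain of *herself₆*: the embedded TP, whose subject is Hana₃.
*Lucia₁* does not c-command the anaphor → cannot bind it.
*[Lucia₁'s editor]₂* c-commands the anaphor but is outside its binding domain → cannot satisfy Principle A.
*Hana₃* c-commands the anaphor within its binding domain → licit binder.
*Leila₄* does not c-command the anaphor → cannot bind it.
*Zara₅* does not c-command the anaphor → cannot bind it.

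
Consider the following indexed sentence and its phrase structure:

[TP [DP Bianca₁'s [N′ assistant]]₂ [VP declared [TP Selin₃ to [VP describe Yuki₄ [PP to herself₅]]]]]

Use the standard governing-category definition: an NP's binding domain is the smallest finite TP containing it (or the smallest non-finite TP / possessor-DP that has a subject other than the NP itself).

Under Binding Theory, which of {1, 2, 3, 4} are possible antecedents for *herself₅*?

*herself* is an anaphor, so Principle A applies: it must be bound in its binding domain.
Binding domain of *herself₅*: the embedded TP, whose subject is Selin₃.
*Bianca₁* does not c-command the anaphor → cannot bind it.
*[Bianca₁'s assistant]₂* c-commands the anaphor but is outside its binding domain → cannot satisfy Principle A.
*Selin₃* c-commands the anaphor within its binding domain → licit binder.
*Yuki₄* c-commands the anaphor within its binding domain → licit binder.

{3, 4}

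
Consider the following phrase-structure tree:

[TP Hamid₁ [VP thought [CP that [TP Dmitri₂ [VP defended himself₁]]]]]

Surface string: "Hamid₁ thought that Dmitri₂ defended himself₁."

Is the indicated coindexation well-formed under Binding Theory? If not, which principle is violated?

The two coindexed NPs are *Hamid₁* and *himself₁*.
*himself₁* is an anaphor. Principle A requires it to be bound within its binding domain — the embedded TP, whose subject is Dmitri₂.
Within that domain it is c-commanded by *Dmitri₂*, which does not share its index.
*Hamid₁* does c-command the anaphor, but from outside its binding domain.
The anaphor is unbound in its domain → Principle A violation.

Principle A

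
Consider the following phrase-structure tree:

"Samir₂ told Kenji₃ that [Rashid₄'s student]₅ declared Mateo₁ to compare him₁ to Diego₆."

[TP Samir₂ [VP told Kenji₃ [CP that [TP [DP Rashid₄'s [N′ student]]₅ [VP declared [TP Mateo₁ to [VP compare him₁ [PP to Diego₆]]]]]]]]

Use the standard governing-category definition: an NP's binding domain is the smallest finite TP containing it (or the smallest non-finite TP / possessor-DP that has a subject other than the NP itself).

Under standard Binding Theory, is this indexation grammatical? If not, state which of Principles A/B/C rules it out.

The two coindexed NPs are *Mateo₁* and *him₁*.
*him₁* is a pronoun. Its binding domain is the embedded TP, whose subject is Mateo₁.
*Mateo₁* c-commands it within that domain and carries the same index.
The pronoun is locally bound → Principle B violation.

Principle B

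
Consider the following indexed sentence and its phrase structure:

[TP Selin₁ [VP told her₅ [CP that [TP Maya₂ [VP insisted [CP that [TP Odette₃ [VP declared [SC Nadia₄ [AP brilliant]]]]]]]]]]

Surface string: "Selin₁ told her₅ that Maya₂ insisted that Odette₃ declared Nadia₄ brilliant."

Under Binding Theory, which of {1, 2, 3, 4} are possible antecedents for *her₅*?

none

*her* is a pronoun, so Principle B applies: it must be free in its binding domain.
Binding domain of *her₅*: the matrix TP, whose subject is Selin₁.
*Selin₁* c-commands the pronoun within its binding domain → coindexation would violate Principle B.
*Maya₂*: the pronoun c-commands this R-expression → coindexation would violate Principle C on *Maya₂*.
*Odette₃*: the pronoun c-commands this R-expression → coindexation would violate Principle C on *Odette₃*.
*Nadia₄*: the pronoun c-commands this R-expression → coindexation would violate Principle C on *Nadia₄*.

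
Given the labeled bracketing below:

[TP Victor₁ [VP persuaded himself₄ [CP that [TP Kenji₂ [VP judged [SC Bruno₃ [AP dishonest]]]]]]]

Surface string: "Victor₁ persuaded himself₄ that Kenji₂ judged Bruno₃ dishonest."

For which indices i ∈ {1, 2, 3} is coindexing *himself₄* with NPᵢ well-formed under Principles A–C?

*himself* is an anaphor, so Principle A applies: it must be bound in its binding domain.
Binding domain of *himself₄*: the matrix TP, whose subject is Victor₁.
*Victor₁* c-commands the anaphor within its binding domain → licit binder.
*Kenji₂* does not c-command the anaphor → cannot bind it.
*Bruno₃* does not c-command the anaphor → cannot bind it.

{1}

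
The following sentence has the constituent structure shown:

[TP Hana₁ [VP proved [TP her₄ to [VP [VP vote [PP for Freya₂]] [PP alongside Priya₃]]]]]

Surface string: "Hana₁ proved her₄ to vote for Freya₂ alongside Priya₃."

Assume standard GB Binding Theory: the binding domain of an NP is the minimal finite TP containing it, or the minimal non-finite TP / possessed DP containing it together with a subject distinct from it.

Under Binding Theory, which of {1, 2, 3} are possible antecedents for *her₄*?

none

*her* is a pronoun, so Principle B applies: it must be free in its binding domain.
Binding domain of *her₄*: the matrix TP, whose subject is Hana₁.
*Hana₁* c-commands the pronoun within its binding domain → coindexation would violate Principle B.
*Freya₂*: the pronoun c-commands this R-expression → coindexation would violate Principle C on *Freya₂*.
*Priya₃*: the pronoun c-commands this R-expression → coindexation would violate Principle C on *Priya₃*.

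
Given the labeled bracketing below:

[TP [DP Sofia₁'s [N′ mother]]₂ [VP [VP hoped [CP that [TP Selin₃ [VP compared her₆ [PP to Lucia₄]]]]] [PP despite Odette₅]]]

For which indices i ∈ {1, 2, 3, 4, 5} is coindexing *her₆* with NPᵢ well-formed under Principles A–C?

*her* is a pronoun, so Principle B applies: it must be free in its binding domain.
Binding domain of *her₆*: the embedded TP, whose subject is Selin₃.
*Sofia₁* and the pronoun do not c-command one another → neither Principle B nor Principle C is at stake; coindexation permitted.
*[Sofia₁'s mother]₂* c-commands the pronoun but from outside its binding domain, and is not c-commanded by it → coindexation permitted.
*Selin₃* c-commands the pronoun within its binding domain → coindexation would violate Principle B.
*Lucia₄*: the pronoun c-commands this R-expression → coindexation would violate Principle C on *Lucia₄*.
*Odette₅* and the pronoun do not c-command one another → neither Principle B nor Principle C is at stake; coindexation permitted.

{1, 2, 5}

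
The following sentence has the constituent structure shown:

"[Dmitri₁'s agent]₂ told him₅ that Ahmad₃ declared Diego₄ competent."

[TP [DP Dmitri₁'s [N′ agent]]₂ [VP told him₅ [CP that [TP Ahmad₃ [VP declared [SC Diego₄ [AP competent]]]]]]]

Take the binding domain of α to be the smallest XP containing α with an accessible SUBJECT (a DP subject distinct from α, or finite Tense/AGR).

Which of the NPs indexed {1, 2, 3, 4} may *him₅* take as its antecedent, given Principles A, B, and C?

{1}

*him* is a pronoun, so Principle B applies: it must be free in its binding domain.
Binding domain of *him₅*: the matrix TP, whose subject is [Dmitri₁'s agent]₂.
*Dmitri₁* and the pronoun do not c-command one another → neither Principle B nor Principle C is at stake; coindexation permitted.
*[Dmitri₁'s agent]₂* c-commands the pronoun within its binding domain → coindexation would violate Principle B.
*Ahmad₃*: the pronoun c-commands this R-expression → coindexation would violate Principle C on *Ahmad₃*.
*Diego₄*: the pronoun c-commands this R-expression → coindexation would violate Principle C on *Diego₄*.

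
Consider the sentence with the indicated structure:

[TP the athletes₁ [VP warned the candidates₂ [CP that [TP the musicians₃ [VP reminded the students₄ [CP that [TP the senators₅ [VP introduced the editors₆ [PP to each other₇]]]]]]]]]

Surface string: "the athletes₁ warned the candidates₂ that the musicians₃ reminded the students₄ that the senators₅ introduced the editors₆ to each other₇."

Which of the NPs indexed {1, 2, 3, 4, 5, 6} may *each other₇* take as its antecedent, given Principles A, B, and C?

{5, 6}

*each other* is an anaphor, so Principle A applies: it must be bound in its binding domain.
Binding domain of *each other₇*: the embedded TP, whose subject is the senators₅.
*the athletes₁* c-commands the anaphor but is outside its binding domain → cannot satisfy Principle A.
*the candidates₂* c-commands the anaphor but is outside its binding domain → cannot satisfy Principle A.
*the musicians₃* c-commands the anaphor but is outside its binding domain → cannot satisfy Principle A.
*the students₄* c-commands the anaphor but is outside its binding domain → cannot satisfy Principle A.
*the senators₅* c-commands the anaphor within its binding domain → licit binder.
*the editors₆* c-commands the anaphor within its binding domain → licit binder.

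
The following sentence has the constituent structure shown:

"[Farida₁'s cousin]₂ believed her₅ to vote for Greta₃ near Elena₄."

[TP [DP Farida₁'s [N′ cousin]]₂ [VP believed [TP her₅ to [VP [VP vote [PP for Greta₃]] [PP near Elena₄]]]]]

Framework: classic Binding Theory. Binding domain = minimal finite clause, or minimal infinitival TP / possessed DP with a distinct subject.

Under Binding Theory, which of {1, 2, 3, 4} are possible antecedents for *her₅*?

*her* is a pronoun, so Principle B applies: it must be free in its binding domain.
Binding domain of *her₅*: the matrix TP, whose subject is [Farida₁'s cousin]₂.
*Farida₁* and the pronoun do not c-command one another → neither Principle B nor Principle C is at stake; coindexation permitted.
*[Farida₁'s cousin]₂* c-commands the pronoun within its binding domain → coindexation would violate Principle B.
*Greta₃*: the pronoun c-commands this R-expression → coindexation would violate Principle C on *Greta₃*.
*Elena₄*: the pronoun c-commands this R-expression → coindexation would violate Principle C on *Elena₄*.

{1}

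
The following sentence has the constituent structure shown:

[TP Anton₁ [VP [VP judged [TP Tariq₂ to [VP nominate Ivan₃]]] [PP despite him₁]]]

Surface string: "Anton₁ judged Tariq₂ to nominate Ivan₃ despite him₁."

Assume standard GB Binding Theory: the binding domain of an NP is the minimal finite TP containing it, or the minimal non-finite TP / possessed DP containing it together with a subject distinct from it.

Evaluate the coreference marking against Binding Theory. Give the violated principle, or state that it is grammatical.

The two coindexed NPs are *Anton₁* and *him₁*.
*him₁* is a pronoun. Its binding domain is the matrix TP, whose subject is Anton₁.
*Anton₁* c-commands it within that domain and carries the same index.
The pronoun is locally bound → Principle B violation.

Principle B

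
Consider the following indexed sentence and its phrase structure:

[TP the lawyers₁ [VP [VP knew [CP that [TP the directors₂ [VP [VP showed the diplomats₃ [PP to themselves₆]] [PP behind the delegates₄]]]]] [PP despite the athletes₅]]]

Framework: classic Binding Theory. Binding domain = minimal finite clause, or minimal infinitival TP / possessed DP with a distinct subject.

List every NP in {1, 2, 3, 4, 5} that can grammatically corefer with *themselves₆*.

{2, 3}

*themselves* is an anaphor, so Principle A applies: it must be bound in its binding domain.
Binding domain of *themselves₆*: the embedded TP, whose subject is the directors₂.
*the lawyers₁* c-commands the anaphor but is outside its binding domain → cannot satisfy Principle A.
*the directors₂* c-commands the anaphor within its binding domain → licit binder.
*the diplomats₃* c-commands the anaphor within its binding domain → licit binder.
*the delegates₄* does not c-command the anaphor → cannot bind it.
*the athletes₅* does not c-command the anaphor → cannot bind it.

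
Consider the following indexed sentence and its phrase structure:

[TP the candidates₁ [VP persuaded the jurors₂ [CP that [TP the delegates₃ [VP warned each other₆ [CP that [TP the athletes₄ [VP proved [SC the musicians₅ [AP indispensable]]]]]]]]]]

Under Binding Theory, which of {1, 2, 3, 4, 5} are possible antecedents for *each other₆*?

*each other* is an anaphor, so Principle A applies: it must be bound in its binding domain.
Binding domain of *each other₆*: the embedded TP, whose subject is the delegates₃.
*the candidates₁* c-commands the anaphor but is outside its binding domain → cannot satisfy Principle A.
*the jurors₂* c-commands the anaphor but is outside its binding domain → cannot satisfy Principle A.
*the delegates₃* c-commands the anaphor within its binding domain → licit binder.
*the athletes₄* does not c-command the anaphor → cannot bind it.
*the musicians₅* does not c-command the anaphor → cannot bind it.

{3}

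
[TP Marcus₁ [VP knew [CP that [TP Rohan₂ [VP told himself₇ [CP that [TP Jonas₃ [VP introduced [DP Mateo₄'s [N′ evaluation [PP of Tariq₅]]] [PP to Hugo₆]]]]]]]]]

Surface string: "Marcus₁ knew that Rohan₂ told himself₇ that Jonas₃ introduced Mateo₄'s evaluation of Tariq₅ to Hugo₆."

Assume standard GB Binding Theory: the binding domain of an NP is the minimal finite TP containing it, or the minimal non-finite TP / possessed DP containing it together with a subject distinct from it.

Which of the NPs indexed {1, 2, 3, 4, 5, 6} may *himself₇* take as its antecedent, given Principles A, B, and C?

{2}

*himself* is an anaphor, so Principle A applies: it must be bound in its binding domain.
Binding domain of *himself₇*: the embedded TP, whose subject is Rohan₂.
*Marcus₁* c-commands the anaphor but is outside its binding domain → cannot satisfy Principle A.
*Rohan₂* c-commands the anaphor within its binding domain → licit binder.
*Jonas₃* does not c-command the anaphor → cannot bind it.
*Mateo₄* does not c-command the anaphor → cannot bind it.
*Tariq₅* does not c-command the anaphor → cannot bind it.
*Hugo₆* does not c-command the anaphor → cannot bind it.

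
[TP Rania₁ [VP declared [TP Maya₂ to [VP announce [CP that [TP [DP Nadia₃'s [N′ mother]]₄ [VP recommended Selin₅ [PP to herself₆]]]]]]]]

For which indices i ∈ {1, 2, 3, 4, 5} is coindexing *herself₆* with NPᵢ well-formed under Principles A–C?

*herself* is an anaphor, so Principle A applies: it must be bound in its binding domain.
Binding domain of *herself₆*: the embedded TP, whose subject is [Nadia₃'s mother]₄.
*Rania₁* c-commands the anaphor but is outside its binding domain → cannot satisfy Principle A.
*Maya₂* c-commands the anaphor but is outside its binding domain → cannot satisfy Principle A.
*Nadia₃* does not c-command the anaphor → cannot bind it.
*[Nadia₃'s mother]₄* c-commands the anaphor within its binding domain → licit binder.
*Selin₅* c-commands the anaphor within its binding domain → licit binder.

{4, 5}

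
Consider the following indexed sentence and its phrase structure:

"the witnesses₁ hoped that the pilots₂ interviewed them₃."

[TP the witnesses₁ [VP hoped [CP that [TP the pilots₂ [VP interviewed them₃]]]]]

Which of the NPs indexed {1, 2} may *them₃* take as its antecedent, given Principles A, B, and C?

*them* is a pronoun, so Principle B applies: it must be free in its binding domain.
Binding domain of *them₃*: the embedded TP, whose subject is the pilots₂.
*the witnesses₁* c-commands the pronoun but from outside its binding domain, and is not c-commanded by it → coindexation permitted.
*the pilots₂* c-commands the pronoun within its binding domain → coindexation would violate Principle B.

{1}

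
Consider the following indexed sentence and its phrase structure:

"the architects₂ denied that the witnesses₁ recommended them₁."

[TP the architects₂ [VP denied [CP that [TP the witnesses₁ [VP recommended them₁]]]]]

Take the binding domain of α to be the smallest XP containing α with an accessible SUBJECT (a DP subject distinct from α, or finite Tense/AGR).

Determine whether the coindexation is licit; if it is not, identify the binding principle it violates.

Principle B

The two coindexed NPs are *the witnesses₁* and *them₁*.
*them₁* is a pronoun. Its binding domain is the embedded TP, whose subject is the witnesses₁.
*the witnesses₁* c-commands it within that domain and carries the same index.
The pronoun is locally bound → Principle B violation.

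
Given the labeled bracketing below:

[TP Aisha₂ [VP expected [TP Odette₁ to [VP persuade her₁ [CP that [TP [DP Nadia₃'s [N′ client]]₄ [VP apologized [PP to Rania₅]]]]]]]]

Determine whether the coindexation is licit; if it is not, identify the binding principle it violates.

The two coindexed NPs are *Odette₁* and *her₁*.
*her₁* is a pronoun. Its binding domain is the embedded TP, whose subject is Odette₁.
*Odette₁* c-commands it within that domain and carries the same index.
The pronoun is locally bound → Principle B violation.

Principle B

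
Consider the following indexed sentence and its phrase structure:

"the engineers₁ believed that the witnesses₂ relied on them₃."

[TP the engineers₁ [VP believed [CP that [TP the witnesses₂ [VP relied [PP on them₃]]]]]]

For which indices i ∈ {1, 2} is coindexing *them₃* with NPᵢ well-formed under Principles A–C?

*them* is a pronoun, so Principle B applies: it must be free in its binding domain.
Binding domain of *them₃*: the embedded TP, whose subject is the witnesses₂.
*the engineers₁* c-commands the pronoun but from outside its binding domain, and is not c-commanded by it → coindexation permitted.
*the witnesses₂* c-commands the pronoun within its binding domain → coindexation would violate Principle B.

{1}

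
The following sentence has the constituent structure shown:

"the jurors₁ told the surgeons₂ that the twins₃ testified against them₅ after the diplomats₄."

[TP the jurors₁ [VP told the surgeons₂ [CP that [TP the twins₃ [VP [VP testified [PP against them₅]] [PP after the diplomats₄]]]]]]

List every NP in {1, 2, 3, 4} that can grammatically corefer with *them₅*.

{1, 2, 4}

*them* is a pronoun, so Principle B applies: it must be free in its binding domain.
Binding domain of *them₅*: the embedded TP, whose subject is the twins₃.
*the jurors₁* c-commands the pronoun but from outside its binding domain, and is not c-commanded by it → coindexation permitted.
*the surgeons₂* c-commands the pronoun but from outside its binding domain, and is not c-commanded by it → coindexation permitted.
*the twins₃* c-commands the pronoun within its binding domain → coindexation would violate Principle B.
*the diplomats₄* and the pronoun do not c-command one another → neither Principle B nor Principle C is at stake; coindexation permitted.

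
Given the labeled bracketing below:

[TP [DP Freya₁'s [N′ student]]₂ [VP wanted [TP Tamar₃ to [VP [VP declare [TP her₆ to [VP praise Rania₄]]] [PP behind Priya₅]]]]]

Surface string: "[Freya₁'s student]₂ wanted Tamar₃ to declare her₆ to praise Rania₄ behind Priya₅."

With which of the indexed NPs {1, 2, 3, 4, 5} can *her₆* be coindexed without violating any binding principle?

{1, 2, 5}

*her* is a pronoun, so Principle B applies: it must be free in its binding domain.
Binding domain of *her₆*: the embedded TP, whose subject is Tamar₃.
*Freya₁* and the pronoun do not c-command one another → neither Principle B nor Principle C is at stake; coindexation permitted.
*[Freya₁'s student]₂* c-commands the pronoun but from outside its binding domain, and is not c-commanded by it → coindexation permitted.
*Tamar₃* c-commands the pronoun within its binding domain → coindexation would violate Principle B.
*Rania₄*: the pronoun c-commands this R-expression → coindexation would violate Principle C on *Rania₄*.
*Priya₅* and the pronoun do not c-command one another → neither Principle B nor Principle C is at stake; coindexation permitted.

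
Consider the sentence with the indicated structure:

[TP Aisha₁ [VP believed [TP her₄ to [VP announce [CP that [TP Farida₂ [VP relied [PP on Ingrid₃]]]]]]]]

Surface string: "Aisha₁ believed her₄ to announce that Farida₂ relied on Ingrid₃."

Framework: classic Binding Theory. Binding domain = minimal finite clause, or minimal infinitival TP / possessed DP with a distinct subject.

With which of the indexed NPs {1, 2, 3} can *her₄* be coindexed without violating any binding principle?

*her* is a pronoun, so Principle B applies: it must be free in its binding domain.
Binding domain of *her₄*: the matrix TP, whose subject is Aisha₁.
*Aisha₁* c-commands the pronoun within its binding domain → coindexation would violate Principle B.
*Farida₂*: the pronoun c-commands this R-expression → coindexation would violate Principle C on *Farida₂*.
*Ingrid₃*: the pronoun c-commands this R-expression → coindexation would violate Principle C on *Ingrid₃*.

none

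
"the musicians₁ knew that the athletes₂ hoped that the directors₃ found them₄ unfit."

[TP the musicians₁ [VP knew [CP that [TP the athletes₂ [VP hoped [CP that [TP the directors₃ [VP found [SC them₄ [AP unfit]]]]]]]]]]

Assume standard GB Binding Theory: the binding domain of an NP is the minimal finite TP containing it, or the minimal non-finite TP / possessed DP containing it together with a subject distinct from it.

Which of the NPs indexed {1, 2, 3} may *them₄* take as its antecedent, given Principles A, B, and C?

*them* is a pronoun, so Principle B applies: it must be free in its binding domain.
Binding domain of *them₄*: the embedded TP, whose subject is the directors₃.
*the musicians₁* c-commands the pronoun but from outside its binding domain, and is not c-commanded by it → coindexation permitted.
*the athletes₂* c-commands the pronoun but from outside its binding domain, and is not c-commanded by it → coindexation permitted.
*the directors₃* c-commands the pronoun within its binding domain → coindexation would violate Principle B.

{1, 2}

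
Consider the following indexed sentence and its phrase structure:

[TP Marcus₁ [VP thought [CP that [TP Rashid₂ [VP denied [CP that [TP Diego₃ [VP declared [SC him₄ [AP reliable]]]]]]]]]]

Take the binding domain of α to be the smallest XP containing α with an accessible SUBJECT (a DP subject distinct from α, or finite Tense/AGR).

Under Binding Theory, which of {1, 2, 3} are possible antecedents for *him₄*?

{1, 2}

*him* is a pronoun, so Principle B applies: it must be free in its binding domain.
Binding domain of *him₄*: the embedded TP, whose subject is Diego₃.
*Marcus₁* c-commands the pronoun but from outside its binding domain, and is not c-commanded by it → coindexation permitted.
*Rashid₂* c-commands the pronoun but from outside its binding domain, and is not c-commanded by it → coindexation permitted.
*Diego₃* c-commands the pronoun within its binding domain → coindexation would violate Principle B.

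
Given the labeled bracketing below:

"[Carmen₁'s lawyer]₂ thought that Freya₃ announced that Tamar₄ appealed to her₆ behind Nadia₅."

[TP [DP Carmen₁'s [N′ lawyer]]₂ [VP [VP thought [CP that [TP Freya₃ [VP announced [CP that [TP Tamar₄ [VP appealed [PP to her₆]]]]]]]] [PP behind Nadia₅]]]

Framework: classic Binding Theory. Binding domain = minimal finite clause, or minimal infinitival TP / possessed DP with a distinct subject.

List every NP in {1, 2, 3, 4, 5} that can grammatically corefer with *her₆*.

{1, 2, 3, 5}

*her* is a pronoun, so Principle B applies: it must be free in its binding domain.
Binding domain of *her₆*: the embedded TP, whose subject is Tamar₄.
*Carmen₁* and the pronoun do not c-command one another → neither Principle B nor Principle C is at stake; coindexation permitted.
*[Carmen₁'s lawyer]₂* c-commands the pronoun but from outside its binding domain, and is not c-commanded by it → coindexation permitted.
*Freya₃* c-commands the pronoun but from outside its binding domain, and is not c-commanded by it → coindexation permitted.
*Tamar₄* c-commands the pronoun within its binding domain → coindexation would violate Principle B.
*Nadia₅* and the pronoun do not c-command one another → neither Principle B nor Principle C is at stake; coindexation permitted.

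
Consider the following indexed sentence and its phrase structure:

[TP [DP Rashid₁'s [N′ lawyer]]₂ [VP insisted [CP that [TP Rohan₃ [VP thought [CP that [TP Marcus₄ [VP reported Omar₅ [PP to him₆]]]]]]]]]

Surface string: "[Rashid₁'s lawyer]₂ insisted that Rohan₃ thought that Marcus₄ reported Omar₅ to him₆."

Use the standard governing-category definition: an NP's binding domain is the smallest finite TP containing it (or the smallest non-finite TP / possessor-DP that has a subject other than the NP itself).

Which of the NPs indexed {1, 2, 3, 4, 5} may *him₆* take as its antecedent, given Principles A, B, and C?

*him* is a pronoun, so Principle B applies: it must be free in its binding domain.
Binding domain of *him₆*: the embedded TP, whose subject is Marcus₄.
*Rashid₁* and the pronoun do not c-command one another → neither Principle B nor Principle C is at stake; coindexation permitted.
*[Rashid₁'s lawyer]₂* c-commands the pronoun but from outside its binding domain, and is not c-commanded by it → coindexation permitted.
*Rohan₃* c-commands the pronoun but from outside its binding domain, and is not c-commanded by it → coindexation permitted.
*Marcus₄* c-commands the pronoun within its binding domain → coindexation would violate Principle B.
*Omar₅* c-commands the pronoun within its binding domain → coindexation would violate Principle B.

{1, 2, 3}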